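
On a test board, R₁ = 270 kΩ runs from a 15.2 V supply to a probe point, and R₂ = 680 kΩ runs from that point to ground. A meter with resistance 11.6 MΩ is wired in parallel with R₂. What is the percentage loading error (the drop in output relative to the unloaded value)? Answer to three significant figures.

1.64 %

The divider's output (Thévenin) resistance is R₁‖R₂ = 193.3 kΩ.
Fractional drop under load = R_th/(R_th + R_L) = 193.3 / (193.3 + 11600) = 0.01639.
So the output falls by 1.64 %.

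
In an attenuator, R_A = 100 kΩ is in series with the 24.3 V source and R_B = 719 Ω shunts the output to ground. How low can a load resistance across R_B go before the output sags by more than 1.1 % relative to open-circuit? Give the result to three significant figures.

Output resistance R_th = R_A‖R_B = (100000 × 719)/100700 = 713.9 Ω.
The fractional drop is R_th/(R_th + R_L); requiring this ≤ 0.0110 gives R_L ≥ R_th(1/0.0110 − 1) = 713.9 × 89.91 = 64.2 kΩ.

R_L(min) ≈ 64.2 kΩ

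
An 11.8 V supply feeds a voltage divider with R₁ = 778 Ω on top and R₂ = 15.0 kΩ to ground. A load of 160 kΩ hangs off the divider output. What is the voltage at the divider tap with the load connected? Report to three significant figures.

V_out ≈ 11.2 V

The load sits in parallel with R₂: R₂‖R_L = (15000 × 160000) / (15000 + 160000) = 13710 Ω.
V_out = 11.8 × 13710 / (778 + 13710) = 11.8 × 13710/14490 = 11.2 V.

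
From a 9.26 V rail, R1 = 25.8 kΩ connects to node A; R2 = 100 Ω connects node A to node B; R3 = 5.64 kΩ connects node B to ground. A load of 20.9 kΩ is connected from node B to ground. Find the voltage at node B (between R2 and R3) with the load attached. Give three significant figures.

At node B, R3 is in parallel with the load: R3‖R_L = 4441 Ω.
Below node A the resistance is R2 + (R3‖R_L) = 4541 Ω, so V_A = 9.26 × 4541/30340 = 1.386 V.
Then V_B = V_A × (R3‖R_L)/(R2 + R3‖R_L) = 1.386 × 4441/4541 = 1.36 V.

V ≈ 1.36 V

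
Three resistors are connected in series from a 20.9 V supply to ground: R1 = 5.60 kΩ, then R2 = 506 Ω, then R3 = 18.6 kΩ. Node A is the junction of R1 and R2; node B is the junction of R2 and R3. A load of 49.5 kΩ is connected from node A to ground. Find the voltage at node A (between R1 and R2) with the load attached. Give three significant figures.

Below node A the series string R2+R3 = 19110 Ω sits in parallel with the 49500 Ω load: 13790 Ω.
V_A = 20.9 × 13790/(5600 + 13790) = 14.9 V.

V ≈ 14.9 V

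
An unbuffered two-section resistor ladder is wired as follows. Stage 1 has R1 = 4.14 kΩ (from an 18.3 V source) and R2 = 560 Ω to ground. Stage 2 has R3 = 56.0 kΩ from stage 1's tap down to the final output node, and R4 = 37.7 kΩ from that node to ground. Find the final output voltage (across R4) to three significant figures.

Stage 2 presents R3+R4 = 93700 Ω as a load on stage 1's tap.
Stage 1's lower leg becomes R2‖(R3+R4) = 556.7 Ω, so V_mid = 18.3 × 556.7/4697 = 2.169 V.
Stage 2 is itself unloaded: V_out = V_mid × R4/(R3+R4) = 2.169 × 37700/93700 = 0.873 V.

V_out ≈ 0.873 V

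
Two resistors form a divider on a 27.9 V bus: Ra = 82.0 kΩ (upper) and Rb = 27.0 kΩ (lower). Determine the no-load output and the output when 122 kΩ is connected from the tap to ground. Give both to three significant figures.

Open-circuit: V = 27.9 × 27.0/(82.0 + 27.0) = 6.91 V.
With the load, Rb becomes Rb‖R_L = 22.11 kΩ, so V = 27.9 × 22.11/104.1 = 5.92 V.

Unloaded: 6.91 V; loaded: 5.92 V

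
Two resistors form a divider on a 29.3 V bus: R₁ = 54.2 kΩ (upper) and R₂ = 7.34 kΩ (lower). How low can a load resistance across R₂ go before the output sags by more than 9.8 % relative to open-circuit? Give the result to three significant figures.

Output resistance R_th = R₁‖R₂ = (54.2 × 7.34)/61.54 = 6.465 kΩ.
The fractional drop is R_th/(R_th + R_L); requiring this ≤ 0.0980 gives R_L ≥ R_th(1/0.0980 − 1) = 6.465 × 9.204 = 59.5 kΩ.

R_L(min) ≈ 59.5 kΩ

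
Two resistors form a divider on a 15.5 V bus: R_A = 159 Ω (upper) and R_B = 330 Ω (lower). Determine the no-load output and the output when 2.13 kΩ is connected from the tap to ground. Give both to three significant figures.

Unloaded: 10.5 V; loaded: 9.96 V

Open-circuit: V = 15.5 × 330/(159 + 330) = 10.5 V.
With the load, R_B becomes R_B‖R_L = 285.7 Ω, so V = 15.5 × 285.7/444.7 = 9.96 V.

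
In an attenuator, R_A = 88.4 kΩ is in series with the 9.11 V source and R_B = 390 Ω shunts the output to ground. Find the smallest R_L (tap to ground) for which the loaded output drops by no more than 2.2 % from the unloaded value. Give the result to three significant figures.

Output resistance R_th = R_A‖R_B = (88400 × 390)/88790 = 388.3 Ω.
The fractional drop is R_th/(R_th + R_L); requiring this ≤ 0.0220 gives R_L ≥ R_th(1/0.0220 − 1) = 388.3 × 44.45 = 17.3 kΩ.

R_L(min) ≈ 17.3 kΩ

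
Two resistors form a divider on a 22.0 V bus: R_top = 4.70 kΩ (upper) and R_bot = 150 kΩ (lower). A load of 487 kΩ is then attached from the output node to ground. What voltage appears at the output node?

The load sits in parallel with R_bot: R_bot‖R_L = (150 × 487) / (150 + 487) = 114.7 kΩ.
V_out = 22.0 × 114.7 / (4.70 + 114.7) = 22.0 × 114.7/119.4 = 21.1 V.

V_out ≈ 21.1 V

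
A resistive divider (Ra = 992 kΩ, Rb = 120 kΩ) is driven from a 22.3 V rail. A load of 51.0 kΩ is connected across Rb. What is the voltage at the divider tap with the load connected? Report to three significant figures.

V_out ≈ 0.777 V

The load sits in parallel with Rb: Rb‖R_L = (120 × 51.0) / (120 + 51.0) = 35.79 kΩ.
V_out = 22.3 × 35.79 / (992 + 35.79) = 22.3 × 35.79/1028 = 0.777 V.
(Unloaded it would have been 2.41 V.)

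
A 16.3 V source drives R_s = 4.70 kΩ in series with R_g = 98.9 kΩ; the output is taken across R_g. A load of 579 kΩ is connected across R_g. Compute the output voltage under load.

V_out ≈ 15.4 V

The load sits in parallel with R_g: R_g‖R_L = (98.9 × 579) / (98.9 + 579) = 84.47 kΩ.
V_out = 16.3 × 84.47 / (4.70 + 84.47) = 16.3 × 84.47/89.17 = 15.4 V.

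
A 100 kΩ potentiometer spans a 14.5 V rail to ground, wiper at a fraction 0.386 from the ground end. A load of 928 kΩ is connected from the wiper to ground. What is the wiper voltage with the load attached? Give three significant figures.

The wiper splits the pot into (1−α)R = 61.40 kΩ above and αR = 38.60 kΩ below.
Lower section ‖ load = 37.06 kΩ.
V_wiper = 14.5 × 37.06/(61.40 + 37.06) = 5.46 V.

V ≈ 5.46 V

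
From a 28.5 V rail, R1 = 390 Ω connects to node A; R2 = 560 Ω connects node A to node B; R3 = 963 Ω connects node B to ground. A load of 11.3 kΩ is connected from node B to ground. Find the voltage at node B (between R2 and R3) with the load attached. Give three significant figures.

V ≈ 13.8 V

At node B, R3 is in parallel with the load: R3‖R_L = 887.4 Ω.
Below node A the resistance is R2 + (R3‖R_L) = 1447 Ω, so V_A = 28.5 × 1447/1837 = 22.45 V.
Then V_B = V_A × (R3‖R_L)/(R2 + R3‖R_L) = 22.45 × 887.4/1447 = 13.8 V.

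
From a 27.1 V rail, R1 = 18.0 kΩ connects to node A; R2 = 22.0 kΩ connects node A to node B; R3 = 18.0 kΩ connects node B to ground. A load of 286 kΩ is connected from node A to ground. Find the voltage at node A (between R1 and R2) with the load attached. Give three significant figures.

V ≈ 17.9 V

Below node A the series string R2+R3 = 40.00 kΩ sits in parallel with the 286 kΩ load: 35.09 kΩ.
V_A = 27.1 × 35.09/(18.0 + 35.09) = 17.9 V.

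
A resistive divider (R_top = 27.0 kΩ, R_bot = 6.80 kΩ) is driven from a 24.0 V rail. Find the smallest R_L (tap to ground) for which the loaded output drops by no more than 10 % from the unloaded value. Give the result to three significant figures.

R_L(min) ≈ 48.9 kΩ

Output resistance R_th = R_top‖R_bot = (27.0 × 6.80)/33.80 = 5.432 kΩ.
The fractional drop is R_th/(R_th + R_L); requiring this ≤ 0.100 gives R_L ≥ R_th(1/0.100 − 1) = 5.432 × 9.000 = 48.9 kΩ.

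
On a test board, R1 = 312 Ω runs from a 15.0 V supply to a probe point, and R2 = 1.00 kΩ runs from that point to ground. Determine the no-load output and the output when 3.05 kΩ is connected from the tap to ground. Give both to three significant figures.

Unloaded: 11.4 V; loaded: 10.6 V

Open-circuit: V = 15.0 × 1000/(312 + 1000) = 11.4 V.
With the load, R2 becomes R2‖R_L = 753.1 Ω, so V = 15.0 × 753.1/1065 = 10.6 V.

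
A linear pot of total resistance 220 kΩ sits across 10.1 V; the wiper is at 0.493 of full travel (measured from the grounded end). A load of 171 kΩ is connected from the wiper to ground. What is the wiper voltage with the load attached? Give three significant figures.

The wiper splits the pot into (1−α)R = 111.5 kΩ above and αR = 108.5 kΩ below.
Lower section ‖ load = 66.37 kΩ.
V_wiper = 10.1 × 66.37/(111.5 + 66.37) = 3.77 V.

V ≈ 3.77 V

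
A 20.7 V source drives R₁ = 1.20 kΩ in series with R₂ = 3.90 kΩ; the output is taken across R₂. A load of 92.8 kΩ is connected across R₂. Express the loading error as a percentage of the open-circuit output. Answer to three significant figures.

0.979 %

The divider's output (Thévenin) resistance is R₁‖R₂ = 0.9176 kΩ.
Fractional drop under load = R_th/(R_th + R_L) = 0.9176 / (0.9176 + 92.8) = 0.009792.
So the output falls by 0.979 %.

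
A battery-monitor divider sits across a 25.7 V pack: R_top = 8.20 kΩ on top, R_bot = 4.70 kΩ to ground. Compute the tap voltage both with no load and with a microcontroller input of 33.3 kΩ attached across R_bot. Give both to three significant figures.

Open-circuit: V = 25.7 × 4.70/(8.20 + 4.70) = 9.36 V.
With the load, R_bot becomes R_bot‖R_L = 4.119 kΩ, so V = 25.7 × 4.119/12.32 = 8.59 V.

Unloaded: 9.36 V; loaded: 8.59 V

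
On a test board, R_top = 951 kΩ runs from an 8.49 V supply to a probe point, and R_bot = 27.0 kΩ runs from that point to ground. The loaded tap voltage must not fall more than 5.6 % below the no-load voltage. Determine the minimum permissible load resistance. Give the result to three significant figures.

Output resistance R_th = R_top‖R_bot = (951 × 27.0)/978.0 = 26.25 kΩ.
The fractional drop is R_th/(R_th + R_L); requiring this ≤ 0.0560 gives R_L ≥ R_th(1/0.0560 − 1) = 26.25 × 16.86 = 443 kΩ.

R_L(min) ≈ 443 kΩ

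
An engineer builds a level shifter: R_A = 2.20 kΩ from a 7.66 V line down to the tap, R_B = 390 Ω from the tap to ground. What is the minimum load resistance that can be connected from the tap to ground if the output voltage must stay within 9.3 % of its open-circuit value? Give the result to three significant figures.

Output resistance R_th = R_A‖R_B = (2200 × 390)/2590 = 331.3 Ω.
The fractional drop is R_th/(R_th + R_L); requiring this ≤ 0.0930 gives R_L ≥ R_th(1/0.0930 − 1) = 331.3 × 9.753 = 3.23 kΩ.

R_L(min) ≈ 3.23 kΩ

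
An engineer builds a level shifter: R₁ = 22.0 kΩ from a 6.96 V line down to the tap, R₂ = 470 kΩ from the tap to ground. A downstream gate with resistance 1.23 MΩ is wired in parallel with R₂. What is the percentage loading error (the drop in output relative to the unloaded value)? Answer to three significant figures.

1.68 %

The divider's output (Thévenin) resistance is R₁‖R₂ = 21.02 kΩ.
Fractional drop under load = R_th/(R_th + R_L) = 21.02 / (21.02 + 1230) = 0.01680.
So the output falls by 1.68 %.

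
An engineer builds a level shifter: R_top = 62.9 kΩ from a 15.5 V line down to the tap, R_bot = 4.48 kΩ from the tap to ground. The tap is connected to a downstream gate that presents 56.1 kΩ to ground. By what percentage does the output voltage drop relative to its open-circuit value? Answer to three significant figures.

6.94 %

The divider's output (Thévenin) resistance is R_top‖R_bot = 4.182 kΩ.
Fractional drop under load = R_th/(R_th + R_L) = 4.182 / (4.182 + 56.1) = 0.06938.
So the output falls by 6.94 %.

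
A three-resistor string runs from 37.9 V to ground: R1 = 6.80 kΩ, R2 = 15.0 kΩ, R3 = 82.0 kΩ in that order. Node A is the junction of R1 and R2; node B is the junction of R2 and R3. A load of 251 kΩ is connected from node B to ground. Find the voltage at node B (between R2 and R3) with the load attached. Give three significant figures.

V ≈ 28.0 V

At node B, R3 is in parallel with the load: R3‖R_L = 61.81 kΩ.
Below node A the resistance is R2 + (R3‖R_L) = 76.81 kΩ, so V_A = 37.9 × 76.81/83.61 = 34.82 V.
Then V_B = V_A × (R3‖R_L)/(R2 + R3‖R_L) = 34.82 × 61.81/76.81 = 28.0 V.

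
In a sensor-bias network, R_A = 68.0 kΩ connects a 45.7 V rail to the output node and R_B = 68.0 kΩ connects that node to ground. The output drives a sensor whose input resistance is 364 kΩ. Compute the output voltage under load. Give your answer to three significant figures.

The load sits in parallel with R_B: R_B‖R_L = (68.0 × 364) / (68.0 + 364) = 57.30 kΩ.
V_out = 45.7 × 57.30 / (68.0 + 57.30) = 45.7 × 57.30/125.3 = 20.9 V.

V_out ≈ 20.9 V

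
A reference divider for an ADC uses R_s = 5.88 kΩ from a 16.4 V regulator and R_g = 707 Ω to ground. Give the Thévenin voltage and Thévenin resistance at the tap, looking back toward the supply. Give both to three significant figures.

V_th is the open-circuit tap voltage: 16.4 × 707/(5880 + 707) = 1.76 V.
With the supply zeroed, R_s and R_g appear in parallel from the tap: R_th = R_s‖R_g = (5880 × 707)/6587 = 631 Ω.

V_th = 1.76 V, R_th = 631 Ω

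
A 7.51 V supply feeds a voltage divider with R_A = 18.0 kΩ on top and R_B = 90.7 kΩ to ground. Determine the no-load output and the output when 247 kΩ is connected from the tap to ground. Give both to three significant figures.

Open-circuit: V = 7.51 × 90.7/(18.0 + 90.7) = 6.27 V.
With the load, R_B becomes R_B‖R_L = 66.34 kΩ, so V = 7.51 × 66.34/84.34 = 5.91 V.

Unloaded: 6.27 V; loaded: 5.91 V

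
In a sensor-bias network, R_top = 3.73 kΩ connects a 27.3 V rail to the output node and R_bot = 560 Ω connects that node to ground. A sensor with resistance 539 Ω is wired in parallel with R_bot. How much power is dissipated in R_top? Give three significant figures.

Total resistance from the source is R_top + (R_bot‖R_L) = 4005 Ω, so I = 27.3/4005 Ω = 6.817 mA.
P = I²·R_top = (6.817 mA)² × 3.73 kΩ = 173 mW.

P ≈ 173 mW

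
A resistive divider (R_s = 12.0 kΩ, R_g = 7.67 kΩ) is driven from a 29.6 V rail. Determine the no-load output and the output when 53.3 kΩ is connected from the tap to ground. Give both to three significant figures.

Open-circuit: V = 29.6 × 7.67/(12.0 + 7.67) = 11.5 V.
With the load, R_g becomes R_g‖R_L = 6.705 kΩ, so V = 29.6 × 6.705/18.71 = 10.6 V.

Unloaded: 11.5 V; loaded: 10.6 V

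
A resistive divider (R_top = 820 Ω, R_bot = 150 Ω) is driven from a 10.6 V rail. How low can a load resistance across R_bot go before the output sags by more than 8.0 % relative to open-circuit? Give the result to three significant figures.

Output resistance R_th = R_top‖R_bot = (820 × 150)/970.0 = 126.8 Ω.
The fractional drop is R_th/(R_th + R_L); requiring this ≤ 0.0800 gives R_L ≥ R_th(1/0.0800 − 1) = 126.8 × 11.50 = 1.46 kΩ.

R_L(min) ≈ 1.46 kΩ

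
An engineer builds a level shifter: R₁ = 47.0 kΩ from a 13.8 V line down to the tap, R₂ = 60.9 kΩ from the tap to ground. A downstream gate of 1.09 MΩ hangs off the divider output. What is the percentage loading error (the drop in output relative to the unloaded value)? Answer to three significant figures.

The divider's output (Thévenin) resistance is R₁‖R₂ = 26.53 kΩ.
Fractional drop under load = R_th/(R_th + R_L) = 26.53 / (26.53 + 1090) = 0.02376.
So the output falls by 2.38 %.

2.38 %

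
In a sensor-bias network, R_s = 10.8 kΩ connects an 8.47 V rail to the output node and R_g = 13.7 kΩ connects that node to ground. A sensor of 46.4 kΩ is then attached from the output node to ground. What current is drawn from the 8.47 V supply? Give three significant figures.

I ≈ 0.396 mA

R_g‖R_L = 10.58 kΩ, so the source sees R_s + R_g‖R_L = 21.38 kΩ.
I = 8.47 V / 21.38 kΩ = 0.396 mA.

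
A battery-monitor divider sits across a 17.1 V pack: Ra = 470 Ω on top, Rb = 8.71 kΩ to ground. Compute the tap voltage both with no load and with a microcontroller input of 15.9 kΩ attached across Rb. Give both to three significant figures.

Unloaded: 16.2 V; loaded: 15.8 V

Open-circuit: V = 17.1 × 8710/(470 + 8710) = 16.2 V.
With the load, Rb becomes Rb‖R_L = 5627 Ω, so V = 17.1 × 5627/6097 = 15.8 V.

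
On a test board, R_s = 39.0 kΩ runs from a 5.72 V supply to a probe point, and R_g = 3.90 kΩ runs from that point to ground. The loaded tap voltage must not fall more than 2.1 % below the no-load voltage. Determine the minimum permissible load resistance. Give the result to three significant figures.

R_L(min) ≈ 165 kΩ

Output resistance R_th = R_s‖R_g = (39.0 × 3.90)/42.90 = 3.545 kΩ.
The fractional drop is R_th/(R_th + R_L); requiring this ≤ 0.0210 gives R_L ≥ R_th(1/0.0210 − 1) = 3.545 × 46.62 = 165 kΩ.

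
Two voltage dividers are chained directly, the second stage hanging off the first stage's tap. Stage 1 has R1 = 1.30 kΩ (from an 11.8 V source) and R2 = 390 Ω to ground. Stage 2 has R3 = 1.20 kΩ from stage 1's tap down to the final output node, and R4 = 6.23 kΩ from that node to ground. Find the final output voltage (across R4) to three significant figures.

Stage 2 presents R3+R4 = 7430 Ω as a load on stage 1's tap.
Stage 1's lower leg becomes R2‖(R3+R4) = 370.5 Ω, so V_mid = 11.8 × 370.5/1671 = 2.617 V.
Stage 2 is itself unloaded: V_out = V_mid × R4/(R3+R4) = 2.617 × 6230/7430 = 2.19 V.

V_out ≈ 2.19 V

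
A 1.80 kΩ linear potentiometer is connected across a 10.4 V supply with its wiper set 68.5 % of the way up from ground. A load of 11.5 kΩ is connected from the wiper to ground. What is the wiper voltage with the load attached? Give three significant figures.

V ≈ 6.89 V

The wiper splits the pot into (1−α)R = 567.0 Ω above and αR = 1233 Ω below.
Lower section ‖ load = 1114 Ω.
V_wiper = 10.4 × 1114/(567.0 + 1114) = 6.89 V.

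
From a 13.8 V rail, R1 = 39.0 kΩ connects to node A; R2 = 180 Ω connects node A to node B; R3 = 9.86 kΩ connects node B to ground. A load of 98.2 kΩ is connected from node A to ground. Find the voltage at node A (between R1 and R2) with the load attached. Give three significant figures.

Below node A the series string R2+R3 = 10040 Ω sits in parallel with the 98200 Ω load: 9109 Ω.
V_A = 13.8 × 9109/(39000 + 9109) = 2.61 V.

V ≈ 2.61 V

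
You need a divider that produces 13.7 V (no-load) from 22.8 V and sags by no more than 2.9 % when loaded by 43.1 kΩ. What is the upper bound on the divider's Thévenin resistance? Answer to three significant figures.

R_th ≤ 1.29 kΩ

Loading drop = R_th/(R_th + R_L) ≤ 0.0290, so R_th ≤ R_L · ε/(1−ε) = 43.1 kΩ × 0.0290/0.9710 = 1.29 kΩ.
(Any R1, R2 with R2/(R1+R2) = 0.601 and R1‖R2 ≤ 1.29 kΩ will meet the spec.)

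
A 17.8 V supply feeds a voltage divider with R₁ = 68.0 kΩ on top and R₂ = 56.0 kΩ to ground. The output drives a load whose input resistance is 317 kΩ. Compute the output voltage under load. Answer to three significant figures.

V_out ≈ 7.33 V

The load sits in parallel with R₂: R₂‖R_L = (56.0 × 317) / (56.0 + 317) = 47.59 kΩ.
V_out = 17.8 × 47.59 / (68.0 + 47.59) = 17.8 × 47.59/115.6 = 7.33 V.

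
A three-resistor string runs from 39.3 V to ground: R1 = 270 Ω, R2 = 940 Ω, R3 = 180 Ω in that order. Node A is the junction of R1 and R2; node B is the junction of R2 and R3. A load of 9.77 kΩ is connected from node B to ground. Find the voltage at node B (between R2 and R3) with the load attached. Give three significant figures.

V ≈ 5.01 V

At node B, R3 is in parallel with the load: R3‖R_L = 176.7 Ω.
Below node A the resistance is R2 + (R3‖R_L) = 1117 Ω, so V_A = 39.3 × 1117/1387 = 31.65 V.
Then V_B = V_A × (R3‖R_L)/(R2 + R3‖R_L) = 31.65 × 176.7/1117 = 5.01 V.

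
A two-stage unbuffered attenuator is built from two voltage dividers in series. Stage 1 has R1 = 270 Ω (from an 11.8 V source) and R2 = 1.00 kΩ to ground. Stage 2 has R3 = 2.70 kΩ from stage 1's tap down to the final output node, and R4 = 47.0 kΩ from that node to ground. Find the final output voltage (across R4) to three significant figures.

Stage 2 presents R3+R4 = 49700 Ω as a load on stage 1's tap.
Stage 1's lower leg becomes R2‖(R3+R4) = 980.3 Ω, so V_mid = 11.8 × 980.3/1250 = 9.252 V.
Stage 2 is itself unloaded: V_out = V_mid × R4/(R3+R4) = 9.252 × 47000/49700 = 8.75 V.

V_out ≈ 8.75 V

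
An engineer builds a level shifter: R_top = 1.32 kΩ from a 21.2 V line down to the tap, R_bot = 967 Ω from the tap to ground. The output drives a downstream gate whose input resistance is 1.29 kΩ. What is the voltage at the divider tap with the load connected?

V_out ≈ 6.26 V

The load sits in parallel with R_bot: R_bot‖R_L = (967 × 1290) / (967 + 1290) = 552.7 Ω.
V_out = 21.2 × 552.7 / (1320 + 552.7) = 21.2 × 552.7/1873 = 6.26 V.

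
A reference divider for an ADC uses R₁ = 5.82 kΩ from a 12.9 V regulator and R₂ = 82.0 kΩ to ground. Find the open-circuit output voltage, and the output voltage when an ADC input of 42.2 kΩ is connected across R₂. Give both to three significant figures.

Unloaded: 12.0 V; loaded: 10.7 V

Open-circuit: V = 12.9 × 82.0/(5.82 + 82.0) = 12.0 V.
With the load, R₂ becomes R₂‖R_L = 27.86 kΩ, so V = 12.9 × 27.86/33.68 = 10.7 V.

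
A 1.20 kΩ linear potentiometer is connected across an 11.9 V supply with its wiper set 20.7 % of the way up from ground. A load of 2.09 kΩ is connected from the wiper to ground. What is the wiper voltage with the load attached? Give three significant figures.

The wiper splits the pot into (1−α)R = 951.6 Ω above and αR = 248.4 Ω below.
Lower section ‖ load = 222.0 Ω.
V_wiper = 11.9 × 222.0/(951.6 + 222.0) = 2.25 V.

V ≈ 2.25 V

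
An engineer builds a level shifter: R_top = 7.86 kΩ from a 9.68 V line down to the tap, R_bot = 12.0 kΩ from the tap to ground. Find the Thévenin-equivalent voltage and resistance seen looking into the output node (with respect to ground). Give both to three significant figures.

V_th is the open-circuit tap voltage: 9.68 × 12.0/(7.86 + 12.0) = 5.85 V.
With the supply zeroed, R_top and R_bot appear in parallel from the tap: R_th = R_top‖R_bot = (7.86 × 12.0)/19.86 = 4.75 kΩ.

V_th = 5.85 V, R_th = 4.75 kΩ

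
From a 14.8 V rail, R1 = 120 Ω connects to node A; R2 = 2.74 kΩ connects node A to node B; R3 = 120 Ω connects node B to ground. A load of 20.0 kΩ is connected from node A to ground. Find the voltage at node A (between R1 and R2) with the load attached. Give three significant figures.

V ≈ 14.1 V

Below node A the series string R2+R3 = 2860 Ω sits in parallel with the 20000 Ω load: 2502 Ω.
V_A = 14.8 × 2502/(120 + 2502) = 14.1 V.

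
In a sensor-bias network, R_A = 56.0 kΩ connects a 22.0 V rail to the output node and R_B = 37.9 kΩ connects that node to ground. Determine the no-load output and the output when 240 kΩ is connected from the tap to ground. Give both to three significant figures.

Unloaded: 8.88 V; loaded: 8.12 V

Open-circuit: V = 22.0 × 37.9/(56.0 + 37.9) = 8.88 V.
With the load, R_B becomes R_B‖R_L = 32.73 kΩ, so V = 22.0 × 32.73/88.73 = 8.12 V.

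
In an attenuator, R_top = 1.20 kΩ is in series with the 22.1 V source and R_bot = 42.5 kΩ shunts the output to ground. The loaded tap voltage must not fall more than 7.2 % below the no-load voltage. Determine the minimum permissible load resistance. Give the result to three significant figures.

Output resistance R_th = R_top‖R_bot = (1.20 × 42.5)/43.70 = 1.167 kΩ.
The fractional drop is R_th/(R_th + R_L); requiring this ≤ 0.0720 gives R_L ≥ R_th(1/0.0720 − 1) = 1.167 × 12.89 = 15.0 kΩ.

R_L(min) ≈ 15.0 kΩ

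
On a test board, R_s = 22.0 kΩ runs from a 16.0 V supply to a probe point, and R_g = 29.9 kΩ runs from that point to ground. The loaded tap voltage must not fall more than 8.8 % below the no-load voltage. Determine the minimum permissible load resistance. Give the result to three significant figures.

Output resistance R_th = R_s‖R_g = (22.0 × 29.9)/51.90 = 12.67 kΩ.
The fractional drop is R_th/(R_th + R_L); requiring this ≤ 0.0880 gives R_L ≥ R_th(1/0.0880 − 1) = 12.67 × 10.36 = 131 kΩ.

R_L(min) ≈ 131 kΩ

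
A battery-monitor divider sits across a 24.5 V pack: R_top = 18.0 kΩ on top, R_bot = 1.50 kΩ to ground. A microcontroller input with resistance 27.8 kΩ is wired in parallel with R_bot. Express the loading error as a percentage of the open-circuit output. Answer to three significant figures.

The divider's output (Thévenin) resistance is R_top‖R_bot = 1.385 kΩ.
Fractional drop under load = R_th/(R_th + R_L) = 1.385 / (1.385 + 27.8) = 0.04744.
So the output falls by 4.74 %.

4.74 %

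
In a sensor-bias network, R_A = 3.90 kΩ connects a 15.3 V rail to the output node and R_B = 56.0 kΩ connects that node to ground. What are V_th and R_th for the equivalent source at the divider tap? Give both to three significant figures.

V_th is the open-circuit tap voltage: 15.3 × 56.0/(3.90 + 56.0) = 14.3 V.
With the supply zeroed, R_A and R_B appear in parallel from the tap: R_th = R_A‖R_B = (3.90 × 56.0)/59.90 = 3.65 kΩ.

V_th = 14.3 V, R_th = 3.65 kΩ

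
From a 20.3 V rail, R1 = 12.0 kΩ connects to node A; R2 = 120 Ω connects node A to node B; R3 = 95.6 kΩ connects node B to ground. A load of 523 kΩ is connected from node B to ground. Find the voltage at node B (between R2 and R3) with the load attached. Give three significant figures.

V ≈ 17.7 V

At node B, R3 is in parallel with the load: R3‖R_L = 80830 Ω.
Below node A the resistance is R2 + (R3‖R_L) = 80950 Ω, so V_A = 20.3 × 80950/92950 = 17.68 V.
Then V_B = V_A × (R3‖R_L)/(R2 + R3‖R_L) = 17.68 × 80830/80950 = 17.7 V.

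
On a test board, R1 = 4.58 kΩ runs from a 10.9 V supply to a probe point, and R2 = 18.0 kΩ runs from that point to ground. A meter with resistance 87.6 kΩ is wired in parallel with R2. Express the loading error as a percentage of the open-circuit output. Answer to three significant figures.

4.00 %

The divider's output (Thévenin) resistance is R1‖R2 = 3.651 kΩ.
Fractional drop under load = R_th/(R_th + R_L) = 3.651 / (3.651 + 87.6) = 0.04001.
So the output falls by 4.00 %.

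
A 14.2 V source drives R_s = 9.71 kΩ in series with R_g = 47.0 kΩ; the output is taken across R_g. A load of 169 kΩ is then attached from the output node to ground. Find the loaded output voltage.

V_out ≈ 11.2 V

The load sits in parallel with R_g: R_g‖R_L = (47.0 × 169) / (47.0 + 169) = 36.77 kΩ.
V_out = 14.2 × 36.77 / (9.71 + 36.77) = 14.2 × 36.77/46.48 = 11.2 V.
(Unloaded it would have been 11.8 V.)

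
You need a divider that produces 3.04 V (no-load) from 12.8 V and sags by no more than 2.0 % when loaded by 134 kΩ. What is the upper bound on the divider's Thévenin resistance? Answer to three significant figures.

Loading drop = R_th/(R_th + R_L) ≤ 0.0200, so R_th ≤ R_L · ε/(1−ε) = 134 kΩ × 0.0200/0.9800 = 2.73 kΩ.
(Any R1, R2 with R2/(R1+R2) = 0.237 and R1‖R2 ≤ 2.73 kΩ will meet the spec.)

R_th ≤ 2.73 kΩ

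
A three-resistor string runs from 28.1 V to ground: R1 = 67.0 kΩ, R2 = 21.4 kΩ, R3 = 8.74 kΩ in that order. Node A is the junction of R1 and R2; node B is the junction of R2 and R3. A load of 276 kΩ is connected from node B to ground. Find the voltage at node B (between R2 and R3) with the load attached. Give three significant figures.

At node B, R3 is in parallel with the load: R3‖R_L = 8.472 kΩ.
Below node A the resistance is R2 + (R3‖R_L) = 29.87 kΩ, so V_A = 28.1 × 29.87/96.87 = 8.665 V.
Then V_B = V_A × (R3‖R_L)/(R2 + R3‖R_L) = 8.665 × 8.472/29.87 = 2.46 V.

V ≈ 2.46 V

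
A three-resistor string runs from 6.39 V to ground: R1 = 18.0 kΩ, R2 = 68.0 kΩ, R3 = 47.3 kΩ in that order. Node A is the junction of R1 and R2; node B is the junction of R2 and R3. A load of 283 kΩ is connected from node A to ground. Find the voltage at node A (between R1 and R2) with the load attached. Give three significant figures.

V ≈ 5.24 V

Below node A the series string R2+R3 = 115.3 kΩ sits in parallel with the 283 kΩ load: 81.92 kΩ.
V_A = 6.39 × 81.92/(18.0 + 81.92) = 5.24 V.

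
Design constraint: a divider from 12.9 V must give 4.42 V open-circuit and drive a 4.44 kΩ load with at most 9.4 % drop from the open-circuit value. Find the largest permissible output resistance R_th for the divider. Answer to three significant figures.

R_th ≤ 461 Ω

Loading drop = R_th/(R_th + R_L) ≤ 0.0940, so R_th ≤ R_L · ε/(1−ε) = 4.44 kΩ × 0.0940/0.9060 = 461 Ω.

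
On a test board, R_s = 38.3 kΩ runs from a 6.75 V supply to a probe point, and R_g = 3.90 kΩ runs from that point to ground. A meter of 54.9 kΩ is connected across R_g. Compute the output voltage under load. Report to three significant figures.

The load sits in parallel with R_g: R_g‖R_L = (3.90 × 54.9) / (3.90 + 54.9) = 3.641 kΩ.
V_out = 6.75 × 3.641 / (38.3 + 3.641) = 6.75 × 3.641/41.94 = 0.586 V.

V_out ≈ 0.586 V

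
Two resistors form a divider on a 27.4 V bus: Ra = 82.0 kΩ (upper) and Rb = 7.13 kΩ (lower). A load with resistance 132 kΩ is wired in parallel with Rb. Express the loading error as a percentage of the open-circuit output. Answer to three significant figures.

4.73 %

The divider's output (Thévenin) resistance is Ra‖Rb = 6.560 kΩ.
Fractional drop under load = R_th/(R_th + R_L) = 6.560 / (6.560 + 132) = 0.04734.
So the output falls by 4.73 %.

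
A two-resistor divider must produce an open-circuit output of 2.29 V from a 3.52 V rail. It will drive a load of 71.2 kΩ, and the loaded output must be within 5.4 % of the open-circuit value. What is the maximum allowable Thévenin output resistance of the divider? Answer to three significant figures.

R_th ≤ 4.06 kΩ

Loading drop = R_th/(R_th + R_L) ≤ 0.0540, so R_th ≤ R_L · ε/(1−ε) = 71.2 kΩ × 0.0540/0.9460 = 4.06 kΩ.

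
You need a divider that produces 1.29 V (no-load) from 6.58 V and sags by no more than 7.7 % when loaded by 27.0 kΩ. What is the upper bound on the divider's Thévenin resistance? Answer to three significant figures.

R_th ≤ 2.25 kΩ

Loading drop = R_th/(R_th + R_L) ≤ 0.0770, so R_th ≤ R_L · ε/(1−ε) = 27.0 kΩ × 0.0770/0.9230 = 2.25 kΩ.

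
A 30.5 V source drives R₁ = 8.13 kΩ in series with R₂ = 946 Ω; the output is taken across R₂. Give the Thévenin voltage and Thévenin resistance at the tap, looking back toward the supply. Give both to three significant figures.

V_th = 3.18 V, R_th = 847 Ω

V_th is the open-circuit tap voltage: 30.5 × 946/(8130 + 946) = 3.18 V.
With the supply zeroed, R₁ and R₂ appear in parallel from the tap: R_th = R₁‖R₂ = (8130 × 946)/9076 = 847 Ω.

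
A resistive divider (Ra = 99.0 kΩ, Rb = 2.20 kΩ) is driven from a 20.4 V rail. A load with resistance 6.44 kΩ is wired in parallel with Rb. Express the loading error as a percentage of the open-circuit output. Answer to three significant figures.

The divider's output (Thévenin) resistance is Ra‖Rb = 2.152 kΩ.
Fractional drop under load = R_th/(R_th + R_L) = 2.152 / (2.152 + 6.44) = 0.2505.
So the output falls by 25.0 %.

25.0 %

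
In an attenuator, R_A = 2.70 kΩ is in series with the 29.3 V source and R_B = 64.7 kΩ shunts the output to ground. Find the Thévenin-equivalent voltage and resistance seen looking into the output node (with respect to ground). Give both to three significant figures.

V_th = 28.1 V, R_th = 2.59 kΩ

V_th is the open-circuit tap voltage: 29.3 × 64.7/(2.70 + 64.7) = 28.1 V.
With the supply zeroed, R_A and R_B appear in parallel from the tap: R_th = R_A‖R_B = (2.70 × 64.7)/67.40 = 2.59 kΩ.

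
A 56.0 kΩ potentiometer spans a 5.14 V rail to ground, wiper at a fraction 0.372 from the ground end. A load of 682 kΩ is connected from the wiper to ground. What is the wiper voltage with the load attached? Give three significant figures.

V ≈ 1.88 V

The wiper splits the pot into (1−α)R = 35.17 kΩ above and αR = 20.83 kΩ below.
Lower section ‖ load = 20.21 kΩ.
V_wiper = 5.14 × 20.21/(35.17 + 20.21) = 1.88 V.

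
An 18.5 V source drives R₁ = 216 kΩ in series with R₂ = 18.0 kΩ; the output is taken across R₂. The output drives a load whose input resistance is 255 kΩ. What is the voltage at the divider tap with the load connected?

The load sits in parallel with R₂: R₂‖R_L = (18.0 × 255) / (18.0 + 255) = 16.81 kΩ.
V_out = 18.5 × 16.81 / (216 + 16.81) = 18.5 × 16.81/232.8 = 1.34 V.

V_out ≈ 1.34 V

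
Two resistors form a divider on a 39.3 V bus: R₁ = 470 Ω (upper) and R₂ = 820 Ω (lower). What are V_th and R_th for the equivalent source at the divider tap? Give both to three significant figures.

V_th = 25.0 V, R_th = 299 Ω

V_th is the open-circuit tap voltage: 39.3 × 820/(470 + 820) = 25.0 V.
With the supply zeroed, R₁ and R₂ appear in parallel from the tap: R_th = R₁‖R₂ = (470 × 820)/1290 = 299 Ω.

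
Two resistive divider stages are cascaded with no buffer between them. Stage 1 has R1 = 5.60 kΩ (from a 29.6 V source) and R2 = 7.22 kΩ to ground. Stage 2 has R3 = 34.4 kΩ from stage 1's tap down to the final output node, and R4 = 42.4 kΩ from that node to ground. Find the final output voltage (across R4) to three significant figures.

V_out ≈ 8.84 V

Stage 2 presents R3+R4 = 76.80 kΩ as a load on stage 1's tap.
Stage 1's lower leg becomes R2‖(R3+R4) = 6.600 kΩ, so V_mid = 29.6 × 6.600/12.20 = 16.01 V.
Stage 2 is itself unloaded: V_out = V_mid × R4/(R3+R4) = 16.01 × 42.4/76.80 = 8.84 V.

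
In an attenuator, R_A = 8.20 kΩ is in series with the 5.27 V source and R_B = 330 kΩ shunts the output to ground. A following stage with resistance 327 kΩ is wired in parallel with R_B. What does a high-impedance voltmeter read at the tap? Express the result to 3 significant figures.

The load sits in parallel with R_B: R_B‖R_L = (330 × 327) / (330 + 327) = 164.2 kΩ.
V_out = 5.27 × 164.2 / (8.20 + 164.2) = 5.27 × 164.2/172.4 = 5.02 V.

V_out ≈ 5.02 V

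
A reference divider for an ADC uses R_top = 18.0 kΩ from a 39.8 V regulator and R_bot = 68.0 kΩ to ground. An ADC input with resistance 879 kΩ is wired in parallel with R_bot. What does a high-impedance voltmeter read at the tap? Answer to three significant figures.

The load sits in parallel with R_bot: R_bot‖R_L = (68.0 × 879) / (68.0 + 879) = 63.12 kΩ.
V_out = 39.8 × 63.12 / (18.0 + 63.12) = 39.8 × 63.12/81.12 = 31.0 V.

V_out ≈ 31.0 V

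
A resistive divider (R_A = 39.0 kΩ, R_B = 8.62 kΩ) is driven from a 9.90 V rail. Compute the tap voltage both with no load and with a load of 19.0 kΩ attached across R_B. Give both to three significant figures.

Open-circuit: V = 9.90 × 8.62/(39.0 + 8.62) = 1.79 V.
With the load, R_B becomes R_B‖R_L = 5.930 kΩ, so V = 9.90 × 5.930/44.93 = 1.31 V.

Unloaded: 1.79 V; loaded: 1.31 V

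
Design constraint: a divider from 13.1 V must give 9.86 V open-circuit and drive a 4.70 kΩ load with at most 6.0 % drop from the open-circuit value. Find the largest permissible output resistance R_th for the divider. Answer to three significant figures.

R_th ≤ 300 Ω

Loading drop = R_th/(R_th + R_L) ≤ 0.0600, so R_th ≤ R_L · ε/(1−ε) = 4.70 kΩ × 0.0600/0.9400 = 300 Ω.
(Any R1, R2 with R2/(R1+R2) = 0.753 and R1‖R2 ≤ 300 Ω will meet the spec.)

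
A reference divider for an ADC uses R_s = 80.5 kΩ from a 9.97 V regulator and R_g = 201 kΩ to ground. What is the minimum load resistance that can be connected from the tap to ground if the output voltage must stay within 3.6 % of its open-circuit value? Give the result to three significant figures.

Output resistance R_th = R_s‖R_g = (80.5 × 201)/281.5 = 57.48 kΩ.
The fractional drop is R_th/(R_th + R_L); requiring this ≤ 0.0360 gives R_L ≥ R_th(1/0.0360 − 1) = 57.48 × 26.78 = 1.54 MΩ.

R_L(min) ≈ 1.54 MΩ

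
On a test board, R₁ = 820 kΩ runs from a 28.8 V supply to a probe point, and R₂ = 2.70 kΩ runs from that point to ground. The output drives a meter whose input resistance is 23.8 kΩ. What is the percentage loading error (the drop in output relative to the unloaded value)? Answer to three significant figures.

10.2 %

The divider's output (Thévenin) resistance is R₁‖R₂ = 2.691 kΩ.
Fractional drop under load = R_th/(R_th + R_L) = 2.691 / (2.691 + 23.8) = 0.1016.
So the output falls by 10.2 %.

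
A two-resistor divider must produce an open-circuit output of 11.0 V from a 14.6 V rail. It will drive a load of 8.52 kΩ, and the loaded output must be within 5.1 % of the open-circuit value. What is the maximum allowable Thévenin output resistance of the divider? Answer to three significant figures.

R_th ≤ 458 Ω

Loading drop = R_th/(R_th + R_L) ≤ 0.0510, so R_th ≤ R_L · ε/(1−ε) = 8.52 kΩ × 0.0510/0.9490 = 458 Ω.
(Any R1, R2 with R2/(R1+R2) = 0.753 and R1‖R2 ≤ 458 Ω will meet the spec.)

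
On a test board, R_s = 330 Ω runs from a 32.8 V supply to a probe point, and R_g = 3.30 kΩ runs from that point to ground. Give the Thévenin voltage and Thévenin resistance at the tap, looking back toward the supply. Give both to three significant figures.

V_th = 29.8 V, R_th = 300 Ω

V_th is the open-circuit tap voltage: 32.8 × 3300/(330 + 3300) = 29.8 V.
With the supply zeroed, R_s and R_g appear in parallel from the tap: R_th = R_s‖R_g = (330 × 3300)/3630 = 300 Ω.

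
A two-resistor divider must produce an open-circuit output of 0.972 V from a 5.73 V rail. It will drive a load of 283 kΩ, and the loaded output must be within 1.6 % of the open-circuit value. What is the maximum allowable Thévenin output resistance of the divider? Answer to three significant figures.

Loading drop = R_th/(R_th + R_L) ≤ 0.0160, so R_th ≤ R_L · ε/(1−ε) = 283 kΩ × 0.0160/0.9840 = 4.60 kΩ.

R_th ≤ 4.60 kΩ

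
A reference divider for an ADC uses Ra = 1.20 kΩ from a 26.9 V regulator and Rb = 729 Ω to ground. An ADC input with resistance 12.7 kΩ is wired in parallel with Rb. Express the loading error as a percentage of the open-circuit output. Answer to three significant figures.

The divider's output (Thévenin) resistance is Ra‖Rb = 453.5 Ω.
Fractional drop under load = R_th/(R_th + R_L) = 453.5 / (453.5 + 12700) = 0.03448.
So the output falls by 3.45 %.

3.45 %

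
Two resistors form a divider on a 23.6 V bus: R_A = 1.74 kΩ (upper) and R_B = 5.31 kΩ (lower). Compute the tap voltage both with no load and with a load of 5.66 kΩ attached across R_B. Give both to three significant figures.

Open-circuit: V = 23.6 × 5.31/(1.74 + 5.31) = 17.8 V.
With the load, R_B becomes R_B‖R_L = 2.740 kΩ, so V = 23.6 × 2.740/4.480 = 14.4 V.

Unloaded: 17.8 V; loaded: 14.4 V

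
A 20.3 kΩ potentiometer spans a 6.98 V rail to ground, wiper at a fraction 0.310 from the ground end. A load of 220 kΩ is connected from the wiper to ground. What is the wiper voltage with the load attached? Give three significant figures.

V ≈ 2.12 V

The wiper splits the pot into (1−α)R = 14.01 kΩ above and αR = 6.293 kΩ below.
Lower section ‖ load = 6.118 kΩ.
V_wiper = 6.98 × 6.118/(14.01 + 6.118) = 2.12 V.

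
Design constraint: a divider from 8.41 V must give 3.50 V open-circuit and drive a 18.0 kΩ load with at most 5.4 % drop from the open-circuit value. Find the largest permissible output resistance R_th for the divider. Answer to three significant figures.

R_th ≤ 1.03 kΩ

Loading drop = R_th/(R_th + R_L) ≤ 0.0540, so R_th ≤ R_L · ε/(1−ε) = 18.0 kΩ × 0.0540/0.9460 = 1.03 kΩ.
(Any R1, R2 with R2/(R1+R2) = 0.416 and R1‖R2 ≤ 1.03 kΩ will meet the spec.)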